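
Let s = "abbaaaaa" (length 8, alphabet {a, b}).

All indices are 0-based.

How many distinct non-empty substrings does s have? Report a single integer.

24

rank | idx | suffix
   0 |   7 | a
   1 |   6 | aa
   2 |   5 | aaa
   3 |   4 | aaaa
   4 |   3 | aaaaa
   5 |   0 | abbaaaaa
   6 |   2 | baaaaa
   7 |   1 | bbaaaaa

SA = [7, 6, 5, 4, 3, 0, 2, 1]
rank  pair      lcp
   1  s[7:],s[6:]  1  'a'
   2  s[6:],s[5:]  2  'aa'
   3  s[5:],s[4:]  3  'aaa'
   4  s[4:],s[3:]  4  'aaaa'
   5  s[3:],s[0:]  1  'a'
   6  s[0:],s[2:]  0  ''
   7  s[2:],s[1:]  1  'b'

n(n+1)/2 = 8·9/2 = 36
Σ LCP = 0 + 1 + 2 + 3 + 4 + 1 + 0 + 1 = 12
distinct = 36 − 12 = 24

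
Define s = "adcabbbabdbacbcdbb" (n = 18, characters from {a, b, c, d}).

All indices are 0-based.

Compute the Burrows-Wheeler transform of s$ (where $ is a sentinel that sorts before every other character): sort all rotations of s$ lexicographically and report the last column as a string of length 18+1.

bcbb$bbddbacadabbca

rank  rotation             last
    0  $adcabbbabdbacbcdbb  b
    1  abbbabdbacbcdbb$adc  c
    2  abdbacbcdbb$adcabbb  b
    3  acbcdbb$adcabbbabdb  b
    4  adcabbbabdbacbcdbb$  $
    5  b$adcabbbabdbacbcdb  b
    6  babdbacbcdbb$adcabb  b
    7  bacbcdbb$adcabbbabd  d
    8  bb$adcabbbabdbacbcd  d
    9  bbabdbacbcdbb$adcab  b
   10  bbbabdbacbcdbb$adca  a
   11  bcdbb$adcabbbabdbac  c
   12  bdbacbcdbb$adcabbba  a
   13  cabbbabdbacbcdbb$ad  d
   14  cbcdbb$adcabbbabdba  a
   15  cdbb$adcabbbabdbacb  b
   16  dbacbcdbb$adcabbbab  b
   17  dbb$adcabbbabdbacbc  c
   18  dcabbbabdbacbcdbb$a  a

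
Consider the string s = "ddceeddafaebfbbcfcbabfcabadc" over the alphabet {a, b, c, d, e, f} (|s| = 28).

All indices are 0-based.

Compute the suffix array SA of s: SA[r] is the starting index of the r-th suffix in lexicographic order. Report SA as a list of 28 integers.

[23, 19, 25, 9, 7, 18, 24, 13, 14, 11, 20, 27, 22, 17, 2, 15, 6, 26, 1, 5, 0, 10, 4, 3, 8, 12, 21, 16]

sorted suffixes:
  #0 SA[0]=23  'abadc'
  #1 SA[1]=19  'abfcabadc'
  #2 SA[2]=25  'adc'
  #3 SA[3]=9  'aebfbbcfcbabfcabadc'
  #4 SA[4]=7  'afaebfbbcfcbabfcabadc'
  #5 SA[5]=18  'babfcabadc'
  #6 SA[6]=24  'badc'
  #7 SA[7]=13  'bbcfcbabfcabadc'
  #8 SA[8]=14  'bcfcbabfcabadc'
  #9 SA[9]=11  'bfbbcfcbabfcabadc'
  #10 SA[10]=20  'bfcabadc'
  #11 SA[11]=27  'c'
  #12 SA[12]=22  'cabadc'
  #13 SA[13]=17  'cbabfcabadc'
  #14 SA[14]=2  'ceeddafaebfbbcfcbabfcabadc'
  #15 SA[15]=15  'cfcbabfcabadc'
  #16 SA[16]=6  'dafaebfbbcfcbabfcabadc'
  #17 SA[17]=26  'dc'
  #18 SA[18]=1  'dceeddafaebfbbcfcbabfcabadc'
  #19 SA[19]=5  'ddafaebfbbcfcbabfcabadc'
  #20 SA[20]=0  'ddceeddafaebfbbcfcbabfcabadc'
  #21 SA[21]=10  'ebfbbcfcbabfcabadc'
  #22 SA[22]=4  'eddafaebfbbcfcbabfcabadc'
  #23 SA[23]=3  'eeddafaebfbbcfcbabfcabadc'
  #24 SA[24]=8  'faebfbbcfcbabfcabadc'
  #25 SA[25]=12  'fbbcfcbabfcabadc'
  #26 SA[26]=21  'fcabadc'
  #27 SA[27]=16  'fcbabfcabadc'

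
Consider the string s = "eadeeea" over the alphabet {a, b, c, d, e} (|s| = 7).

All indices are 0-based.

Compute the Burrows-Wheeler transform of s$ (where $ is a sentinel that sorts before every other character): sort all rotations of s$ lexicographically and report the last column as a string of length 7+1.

aeeae$ed

rank  rotation  last
    0  $eadeeea  a
    1  a$eadeee  e
    2  adeeea$e  e
    3  deeea$ea  a
    4  ea$eadee  e
    5  eadeeea$  $
    6  eea$eade  e
    7  eeea$ead  d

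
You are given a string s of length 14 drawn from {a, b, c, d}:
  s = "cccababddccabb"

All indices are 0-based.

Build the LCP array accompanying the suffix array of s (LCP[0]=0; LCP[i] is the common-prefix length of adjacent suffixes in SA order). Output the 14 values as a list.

[0, 2, 2, 0, 1, 1, 1, 0, 3, 1, 4, 2, 0, 1]

rank | idx | suffix
   0 |   3 | ababddccabb
   1 |  11 | abb
   2 |   5 | abddccabb
   3 |  13 | b
   4 |   4 | babddccabb
   5 |  12 | bb
   6 |   6 | bddccabb
   7 |   2 | cababddccabb
   8 |  10 | cabb
   9 |   1 | ccababddccabb
  10 |   9 | ccabb
  11 |   0 | cccababddccabb
  12 |   8 | dccabb
  13 |   7 | ddccabb

SA = [3, 11, 5, 13, 4, 12, 6, 2, 10, 1, 9, 0, 8, 7]
i: (SA[i-1],SA[i]) lcp shared
  1: (3,11) 2 'ab'
  2: (11,5) 2 'ab'
  3: (5,13) 0 ''
  4: (13,4) 1 'b'
  5: (4,12) 1 'b'
  6: (12,6) 1 'b'
  7: (6,2) 0 ''
  8: (2,10) 3 'cab'
  9: (10,1) 1 'c'
  10: (1,9) 4 'ccab'
  11: (9,0) 2 'cc'
  12: (0,8) 0 ''
  13: (8,7) 1 'd'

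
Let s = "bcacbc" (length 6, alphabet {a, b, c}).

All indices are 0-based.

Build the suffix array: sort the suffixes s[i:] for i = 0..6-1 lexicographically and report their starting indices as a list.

[2, 4, 0, 5, 1, 3]

rank→(start, suffix):
  0 → (2, 'acbc')
  1 → (4, 'bc')
  2 → (0, 'bcacbc')
  3 → (5, 'c')
  4 → (1, 'cacbc')
  5 → (3, 'cbc')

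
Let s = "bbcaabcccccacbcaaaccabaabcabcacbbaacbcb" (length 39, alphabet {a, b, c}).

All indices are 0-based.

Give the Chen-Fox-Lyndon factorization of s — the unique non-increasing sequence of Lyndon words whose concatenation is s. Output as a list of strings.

emit factor 1: 'bbc' (i=0, period=3)
emit factor 2: 'aabcccccacbc' (i=3, period=12)
emit factor 3: 'aaaccabaabcabcacbbaacbcb' (i=15, period=24)

["bbc", "aabcccccacbc", "aaaccabaabcabcacbbaacbcb"]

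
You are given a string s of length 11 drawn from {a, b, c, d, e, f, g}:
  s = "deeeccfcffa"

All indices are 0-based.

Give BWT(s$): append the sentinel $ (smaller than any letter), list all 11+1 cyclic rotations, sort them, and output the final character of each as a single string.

rank  rotation      last
    0  $deeeccfcffa  a
    1  a$deeeccfcff  f
    2  ccfcffa$deee  e
    3  cfcffa$deeec  c
    4  cffa$deeeccf  f
    5  deeeccfcffa$  $
    6  eccfcffa$dee  e
    7  eeccfcffa$de  e
    8  eeeccfcffa$d  d
    9  fa$deeeccfcf  f
   10  fcffa$deeecc  c
   11  ffa$deeeccfc  c

afecf$eedfcc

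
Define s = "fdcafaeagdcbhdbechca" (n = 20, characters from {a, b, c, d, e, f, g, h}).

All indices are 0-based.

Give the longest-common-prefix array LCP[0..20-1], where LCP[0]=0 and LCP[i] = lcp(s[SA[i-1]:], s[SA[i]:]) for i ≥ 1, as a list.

rank | idx | suffix
   0 |  19 | a
   1 |   5 | aeagdcbhdbechca
   2 |   3 | afaeagdcbhdbechca
   3 |   7 | agdcbhdbechca
   4 |  14 | bechca
   5 |  11 | bhdbechca
   6 |  18 | ca
   7 |   2 | cafaeagdcbhdbechca
   8 |  10 | cbhdbechca
   9 |  16 | chca
  10 |  13 | dbechca
  11 |   1 | dcafaeagdcbhdbechca
  12 |   9 | dcbhdbechca
  13 |   6 | eagdcbhdbechca
  14 |  15 | echca
  15 |   4 | faeagdcbhdbechca
  16 |   0 | fdcafaeagdcbhdbechca
  17 |   8 | gdcbhdbechca
  18 |  17 | hca
  19 |  12 | hdbechca

SA = [19, 5, 3, 7, 14, 11, 18, 2, 10, 16, 13, 1, 9, 6, 15, 4, 0, 8, 17, 12]
[i] adj suffixes → lcp
  [1] 19/5 → 1 ('a')
  [2] 5/3 → 1 ('a')
  [3] 3/7 → 1 ('a')
  [4] 7/14 → 0 ('')
  [5] 14/11 → 1 ('b')
  [6] 11/18 → 0 ('')
  [7] 18/2 → 2 ('ca')
  [8] 2/10 → 1 ('c')
  [9] 10/16 → 1 ('c')
  [10] 16/13 → 0 ('')
  [11] 13/1 → 1 ('d')
  [12] 1/9 → 2 ('dc')
  [13] 9/6 → 0 ('')
  [14] 6/15 → 1 ('e')
  [15] 15/4 → 0 ('')
  [16] 4/0 → 1 ('f')
  [17] 0/8 → 0 ('')
  [18] 8/17 → 0 ('')
  [19] 17/12 → 1 ('h')

[0, 1, 1, 1, 0, 1, 0, 2, 1, 1, 0, 1, 2, 0, 1, 0, 1, 0, 0, 1]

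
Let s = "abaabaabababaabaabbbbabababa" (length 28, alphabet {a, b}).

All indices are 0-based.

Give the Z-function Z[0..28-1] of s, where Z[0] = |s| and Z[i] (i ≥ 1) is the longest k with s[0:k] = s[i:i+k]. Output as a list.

Z[0]=28
i=1: i≥r, start 0; Z[1]=0
i=2: i≥r, start 0; Z[2]=1 grow→box=[2,3)
i=3: i≥r, start 0; Z[3]=6 grow→box=[3,9)
i=4: min(r-i=5, Z[1]=0)=0; Z[4]=0
i=5: min(r-i=4, Z[2]=1)=1; Z[5]=1
i=6: min(r-i=3, Z[3]=6)=3; Z[6]=3
i=7: min(r-i=2, Z[4]=0)=0; Z[7]=0
i=8: min(r-i=1, Z[5]=1)=1; Z[8]=3 grow→box=[8,11)
i=9: min(r-i=2, Z[1]=0)=0; Z[9]=0
i=10: min(r-i=1, Z[2]=1)=1; Z[10]=8 grow→box=[10,18)
i=11: min(r-i=7, Z[1]=0)=0; Z[11]=0
i=12: min(r-i=6, Z[2]=1)=1; Z[12]=1
i=13: min(r-i=5, Z[3]=6)=5; Z[13]=5
i=14: min(r-i=4, Z[4]=0)=0; Z[14]=0
i=15: min(r-i=3, Z[5]=1)=1; Z[15]=1
i=16: min(r-i=2, Z[6]=3)=2; Z[16]=2
i=17: min(r-i=1, Z[7]=0)=0; Z[17]=0
i=18: i≥r, start 0; Z[18]=0
i=19: i≥r, start 0; Z[19]=0
i=20: i≥r, start 0; Z[20]=0
i=21: i≥r, start 0; Z[21]=3 grow→box=[21,24)
i=22: min(r-i=2, Z[1]=0)=0; Z[22]=0
i=23: min(r-i=1, Z[2]=1)=1; Z[23]=3 grow→box=[23,26)
i=24: min(r-i=2, Z[1]=0)=0; Z[24]=0
i=25: min(r-i=1, Z[2]=1)=1; Z[25]=3 grow→box=[25,28)
i=26: min(r-i=2, Z[1]=0)=0; Z[26]=0
i=27: min(r-i=1, Z[2]=1)=1; Z[27]=1

[28, 0, 1, 6, 0, 1, 3, 0, 3, 0, 8, 0, 1, 5, 0, 1, 2, 0, 0, 0, 0, 3, 0, 3, 0, 3, 0, 1]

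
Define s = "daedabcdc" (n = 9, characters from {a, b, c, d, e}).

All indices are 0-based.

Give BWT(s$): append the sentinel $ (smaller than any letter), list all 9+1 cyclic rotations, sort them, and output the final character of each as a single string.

rank  rotation    last
    0  $daedabcdc  c
    1  abcdc$daed  d
    2  aedabcdc$d  d
    3  bcdc$daeda  a
    4  c$daedabcd  d
    5  cdc$daedab  b
    6  dabcdc$dae  e
    7  daedabcdc$  $
    8  dc$daedabc  c
    9  edabcdc$da  a

cddadbe$ca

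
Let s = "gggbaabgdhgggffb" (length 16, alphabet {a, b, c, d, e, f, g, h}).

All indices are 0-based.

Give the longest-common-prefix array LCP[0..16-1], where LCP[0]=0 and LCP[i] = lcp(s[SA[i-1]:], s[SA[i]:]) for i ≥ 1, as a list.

[0, 1, 0, 1, 1, 0, 0, 1, 0, 1, 1, 1, 2, 2, 3, 0]

rank→(start, suffix):
  0 → (4, 'aabgdhgggffb')
  1 → (5, 'abgdhgggffb')
  2 → (15, 'b')
  3 → (3, 'baabgdhgggffb')
  4 → (6, 'bgdhgggffb')
  5 → (8, 'dhgggffb')
  6 → (14, 'fb')
  7 → (13, 'ffb')
  8 → (2, 'gbaabgdhgggffb')
  9 → (7, 'gdhgggffb')
  10 → (12, 'gffb')
  11 → (1, 'ggbaabgdhgggffb')
  12 → (11, 'ggffb')
  13 → (0, 'gggbaabgdhgggffb')
  14 → (10, 'gggffb')
  15 → (9, 'hgggffb')

SA = [4, 5, 15, 3, 6, 8, 14, 13, 2, 7, 12, 1, 11, 0, 10, 9]
i: (SA[i-1],SA[i]) lcp shared
  1: (4,5) 1 'a'
  2: (5,15) 0 ''
  3: (15,3) 1 'b'
  4: (3,6) 1 'b'
  5: (6,8) 0 ''
  6: (8,14) 0 ''
  7: (14,13) 1 'f'
  8: (13,2) 0 ''
  9: (2,7) 1 'g'
  10: (7,12) 1 'g'
  11: (12,1) 1 'g'
  12: (1,11) 2 'gg'
  13: (11,0) 2 'gg'
  14: (0,10) 3 'ggg'
  15: (10,9) 0 ''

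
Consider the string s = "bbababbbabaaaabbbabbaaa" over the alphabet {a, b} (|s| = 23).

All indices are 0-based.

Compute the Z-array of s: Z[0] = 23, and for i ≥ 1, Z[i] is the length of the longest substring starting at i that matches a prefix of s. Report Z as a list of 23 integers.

Z[0]=23
i=1: fresh scan; Z[1]=1 grow→box=[1,2)
i=2: fresh scan; Z[2]=0
i=3: fresh scan; Z[3]=1 grow→box=[3,4)
i=4: fresh scan; Z[4]=0
i=5: fresh scan; Z[5]=2 grow→box=[5,7)
i=6: min(r-i=1, Z[1]=1)=1; Z[6]=5 grow→box=[6,11)
i=7: min(r-i=4, Z[1]=1)=1; Z[7]=1
i=8: min(r-i=3, Z[2]=0)=0; Z[8]=0
i=9: min(r-i=2, Z[3]=1)=1; Z[9]=1
i=10: min(r-i=1, Z[4]=0)=0; Z[10]=0
i=11: fresh scan; Z[11]=0
i=12: fresh scan; Z[12]=0
i=13: fresh scan; Z[13]=0
i=14: fresh scan; Z[14]=2 grow→box=[14,16)
i=15: min(r-i=1, Z[1]=1)=1; Z[15]=4 grow→box=[15,19)
i=16: min(r-i=3, Z[1]=1)=1; Z[16]=1
i=17: min(r-i=2, Z[2]=0)=0; Z[17]=0
i=18: min(r-i=1, Z[3]=1)=1; Z[18]=3 grow→box=[18,21)
i=19: min(r-i=2, Z[1]=1)=1; Z[19]=1
i=20: min(r-i=1, Z[2]=0)=0; Z[20]=0
i=21: fresh scan; Z[21]=0
i=22: fresh scan; Z[22]=0

[23, 1, 0, 1, 0, 2, 5, 1, 0, 1, 0, 0, 0, 0, 2, 4, 1, 0, 3, 1, 0, 0, 0]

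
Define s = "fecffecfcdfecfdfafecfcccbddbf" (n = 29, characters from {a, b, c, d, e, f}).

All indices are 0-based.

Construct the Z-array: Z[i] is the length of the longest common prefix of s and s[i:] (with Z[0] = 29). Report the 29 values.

Z[0]=29
i=1: outside box; Z[1]=0
i=2: outside box; Z[2]=0
i=3: outside box; Z[3]=1 extend→box=[3,4)
i=4: outside box; Z[4]=4 extend→box=[4,8)
i=5: min(r-i=3, Z[1]=0)=0; Z[5]=0
i=6: min(r-i=2, Z[2]=0)=0; Z[6]=0
i=7: min(r-i=1, Z[3]=1)=1; Z[7]=1
i=8: outside box; Z[8]=0
i=9: outside box; Z[9]=0
i=10: outside box; Z[10]=4 extend→box=[10,14)
i=11: min(r-i=3, Z[1]=0)=0; Z[11]=0
i=12: min(r-i=2, Z[2]=0)=0; Z[12]=0
i=13: min(r-i=1, Z[3]=1)=1; Z[13]=1
i=14: outside box; Z[14]=0
i=15: outside box; Z[15]=1 extend→box=[15,16)
i=16: outside box; Z[16]=0
i=17: outside box; Z[17]=4 extend→box=[17,21)
i=18: min(r-i=3, Z[1]=0)=0; Z[18]=0
i=19: min(r-i=2, Z[2]=0)=0; Z[19]=0
i=20: min(r-i=1, Z[3]=1)=1; Z[20]=1
i=21: outside box; Z[21]=0
i=22: outside box; Z[22]=0
i=23: outside box; Z[23]=0
i=24: outside box; Z[24]=0
i=25: outside box; Z[25]=0
i=26: outside box; Z[26]=0
i=27: outside box; Z[27]=0
i=28: outside box; Z[28]=1 extend→box=[28,29)

[29, 0, 0, 1, 4, 0, 0, 1, 0, 0, 4, 0, 0, 1, 0, 1, 0, 4, 0, 0, 1, 0, 0, 0, 0, 0, 0, 0, 1]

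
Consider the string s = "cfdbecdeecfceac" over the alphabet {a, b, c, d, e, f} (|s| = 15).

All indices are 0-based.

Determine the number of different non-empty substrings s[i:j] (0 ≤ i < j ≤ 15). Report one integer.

rank→(start, suffix):
  0 → (13, 'ac')
  1 → (3, 'becdeecfceac')
  2 → (14, 'c')
  3 → (5, 'cdeecfceac')
  4 → (11, 'ceac')
  5 → (9, 'cfceac')
  6 → (0, 'cfdbecdeecfceac')
  7 → (2, 'dbecdeecfceac')
  8 → (6, 'deecfceac')
  9 → (12, 'eac')
  10 → (4, 'ecdeecfceac')
  11 → (8, 'ecfceac')
  12 → (7, 'eecfceac')
  13 → (10, 'fceac')
  14 → (1, 'fdbecdeecfceac')

SA = [13, 3, 14, 5, 11, 9, 0, 2, 6, 12, 4, 8, 7, 10, 1]
i: (SA[i-1],SA[i]) lcp shared
  1: (13,3) 0 ''
  2: (3,14) 0 ''
  3: (14,5) 1 'c'
  4: (5,11) 1 'c'
  5: (11,9) 1 'c'
  6: (9,0) 2 'cf'
  7: (0,2) 0 ''
  8: (2,6) 1 'd'
  9: (6,12) 0 ''
  10: (12,4) 1 'e'
  11: (4,8) 2 'ec'
  12: (8,7) 1 'e'
  13: (7,10) 0 ''
  14: (10,1) 1 'f'

n(n+1)/2 = 15·16/2 = 120
Σ LCP = 0 + 0 + 0 + 1 + 1 + 1 + 2 + 0 + 1 + 0 + 1 + 2 + 1 + 0 + 1 = 11
distinct = 120 − 11 = 109

109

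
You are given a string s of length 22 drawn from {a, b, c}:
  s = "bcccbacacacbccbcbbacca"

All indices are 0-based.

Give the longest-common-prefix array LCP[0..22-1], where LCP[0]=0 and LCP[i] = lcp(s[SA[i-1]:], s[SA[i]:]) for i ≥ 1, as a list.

[0, 1, 4, 2, 2, 0, 3, 1, 1, 2, 3, 0, 2, 3, 1, 2, 2, 3, 1, 2, 3, 2]

rank→(start, suffix):
  0 → (21, 'a')
  1 → (5, 'acacacbccbcbbacca')
  2 → (7, 'acacbccbcbbacca')
  3 → (9, 'acbccbcbbacca')
  4 → (18, 'acca')
  5 → (4, 'bacacacbccbcbbacca')
  6 → (17, 'bacca')
  7 → (16, 'bbacca')
  8 → (14, 'bcbbacca')
  9 → (11, 'bccbcbbacca')
  10 → (0, 'bcccbacacacbccbcbbacca')
  11 → (20, 'ca')
  12 → (6, 'cacacbccbcbbacca')
  13 → (8, 'cacbccbcbbacca')
  14 → (3, 'cbacacacbccbcbbacca')
  15 → (15, 'cbbacca')
  16 → (13, 'cbcbbacca')
  17 → (10, 'cbccbcbbacca')
  18 → (19, 'cca')
  19 → (2, 'ccbacacacbccbcbbacca')
  20 → (12, 'ccbcbbacca')
  21 → (1, 'cccbacacacbccbcbbacca')

SA = [21, 5, 7, 9, 18, 4, 17, 16, 14, 11, 0, 20, 6, 8, 3, 15, 13, 10, 19, 2, 12, 1]
rank  pair      lcp
   1  s[21:],s[5:]  1  'a'
   2  s[5:],s[7:]  4  'acac'
   3  s[7:],s[9:]  2  'ac'
   4  s[9:],s[18:]  2  'ac'
   5  s[18:],s[4:]  0  ''
   6  s[4:],s[17:]  3  'bac'
   7  s[17:],s[16:]  1  'b'
   8  s[16:],s[14:]  1  'b'
   9  s[14:],s[11:]  2  'bc'
  10  s[11:],s[0:]  3  'bcc'
  11  s[0:],s[20:]  0  ''
  12  s[20:],s[6:]  2  'ca'
  13  s[6:],s[8:]  3  'cac'
  14  s[8:],s[3:]  1  'c'
  15  s[3:],s[15:]  2  'cb'
  16  s[15:],s[13:]  2  'cb'
  17  s[13:],s[10:]  3  'cbc'
  18  s[10:],s[19:]  1  'c'
  19  s[19:],s[2:]  2  'cc'
  20  s[2:],s[12:]  3  'ccb'
  21  s[12:],s[1:]  2  'cc'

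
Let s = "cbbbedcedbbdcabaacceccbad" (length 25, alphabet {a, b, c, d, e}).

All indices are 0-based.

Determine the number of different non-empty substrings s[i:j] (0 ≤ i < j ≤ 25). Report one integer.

rank | idx | suffix
   0 |  15 | aacceccbad
   1 |  13 | abaacceccbad
   2 |  16 | acceccbad
   3 |  23 | ad
   4 |  14 | baacceccbad
   5 |  22 | bad
   6 |   1 | bbbedcedbbdcabaacceccbad
   7 |   9 | bbdcabaacceccbad
   8 |   2 | bbedcedbbdcabaacceccbad
   9 |  10 | bdcabaacceccbad
  10 |   3 | bedcedbbdcabaacceccbad
  11 |  12 | cabaacceccbad
  12 |  21 | cbad
  13 |   0 | cbbbedcedbbdcabaacceccbad
  14 |  20 | ccbad
  15 |  17 | cceccbad
  16 |  18 | ceccbad
  17 |   6 | cedbbdcabaacceccbad
  18 |  24 | d
  19 |   8 | dbbdcabaacceccbad
  20 |  11 | dcabaacceccbad
  21 |   5 | dcedbbdcabaacceccbad
  22 |  19 | eccbad
  23 |   7 | edbbdcabaacceccbad
  24 |   4 | edcedbbdcabaacceccbad

SA = [15, 13, 16, 23, 14, 22, 1, 9, 2, 10, 3, 12, 21, 0, 20, 17, 18, 6, 24, 8, 11, 5, 19, 7, 4]
[i] adj suffixes → lcp
  [1] 15/13 → 1 ('a')
  [2] 13/16 → 1 ('a')
  [3] 16/23 → 1 ('a')
  [4] 23/14 → 0 ('')
  [5] 14/22 → 2 ('ba')
  [6] 22/1 → 1 ('b')
  [7] 1/9 → 2 ('bb')
  [8] 9/2 → 2 ('bb')
  [9] 2/10 → 1 ('b')
  [10] 10/3 → 1 ('b')
  [11] 3/12 → 0 ('')
  [12] 12/21 → 1 ('c')
  [13] 21/0 → 2 ('cb')
  [14] 0/20 → 1 ('c')
  [15] 20/17 → 2 ('cc')
  [16] 17/18 → 1 ('c')
  [17] 18/6 → 2 ('ce')
  [18] 6/24 → 0 ('')
  [19] 24/8 → 1 ('d')
  [20] 8/11 → 1 ('d')
  [21] 11/5 → 2 ('dc')
  [22] 5/19 → 0 ('')
  [23] 19/7 → 1 ('e')
  [24] 7/4 → 2 ('ed')

n(n+1)/2 = 25·26/2 = 325
Σ LCP = 0 + 1 + 1 + 1 + 0 + 2 + 1 + 2 + 2 + 1 + 1 + 0 + 1 + 2 + 1 + 2 + 1 + 2 + 0 + 1 + 1 + 2 + 0 + 1 + 2 = 28
distinct = 325 − 28 = 297

297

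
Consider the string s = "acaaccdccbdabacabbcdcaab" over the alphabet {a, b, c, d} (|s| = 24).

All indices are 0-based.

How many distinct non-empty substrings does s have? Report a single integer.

rank | idx | suffix
   0 |  21 | aab
   1 |   2 | aaccdccbdabacabbcdcaab
   2 |  22 | ab
   3 |  11 | abacabbcdcaab
   4 |  15 | abbcdcaab
   5 |   0 | acaaccdccbdabacabbcdcaab
   6 |  13 | acabbcdcaab
   7 |   3 | accdccbdabacabbcdcaab
   8 |  23 | b
   9 |  12 | bacabbcdcaab
  10 |  16 | bbcdcaab
  11 |  17 | bcdcaab
  12 |   9 | bdabacabbcdcaab
  13 |  20 | caab
  14 |   1 | caaccdccbdabacabbcdcaab
  15 |  14 | cabbcdcaab
  16 |   8 | cbdabacabbcdcaab
  17 |   7 | ccbdabacabbcdcaab
  18 |   4 | ccdccbdabacabbcdcaab
  19 |  18 | cdcaab
  20 |   5 | cdccbdabacabbcdcaab
  21 |  10 | dabacabbcdcaab
  22 |  19 | dcaab
  23 |   6 | dccbdabacabbcdcaab

SA = [21, 2, 22, 11, 15, 0, 13, 3, 23, 12, 16, 17, 9, 20, 1, 14, 8, 7, 4, 18, 5, 10, 19, 6]
i: (SA[i-1],SA[i]) lcp shared
  1: (21,2) 2 'aa'
  2: (2,22) 1 'a'
  3: (22,11) 2 'ab'
  4: (11,15) 2 'ab'
  5: (15,0) 1 'a'
  6: (0,13) 3 'aca'
  7: (13,3) 2 'ac'
  8: (3,23) 0 ''
  9: (23,12) 1 'b'
  10: (12,16) 1 'b'
  11: (16,17) 1 'b'
  12: (17,9) 1 'b'
  13: (9,20) 0 ''
  14: (20,1) 3 'caa'
  15: (1,14) 2 'ca'
  16: (14,8) 1 'c'
  17: (8,7) 1 'c'
  18: (7,4) 2 'cc'
  19: (4,18) 1 'c'
  20: (18,5) 3 'cdc'
  21: (5,10) 0 ''
  22: (10,19) 1 'd'
  23: (19,6) 2 'dc'

n(n+1)/2 = 24·25/2 = 300
Σ LCP = 0 + 2 + 1 + 2 + 2 + 1 + 3 + 2 + 0 + 1 + 1 + 1 + 1 + 0 + 3 + 2 + 1 + 1 + 2 + 1 + 3 + 0 + 1 + 2 = 33
distinct = 300 − 33 = 267

267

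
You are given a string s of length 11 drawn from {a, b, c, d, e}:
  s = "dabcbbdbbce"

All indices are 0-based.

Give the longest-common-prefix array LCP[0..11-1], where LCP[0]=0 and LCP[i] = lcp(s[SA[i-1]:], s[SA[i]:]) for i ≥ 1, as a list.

sorted suffixes:
  #0 SA[0]=1  'abcbbdbbce'
  #1 SA[1]=7  'bbce'
  #2 SA[2]=4  'bbdbbce'
  #3 SA[3]=2  'bcbbdbbce'
  #4 SA[4]=8  'bce'
  #5 SA[5]=5  'bdbbce'
  #6 SA[6]=3  'cbbdbbce'
  #7 SA[7]=9  'ce'
  #8 SA[8]=0  'dabcbbdbbce'
  #9 SA[9]=6  'dbbce'
  #10 SA[10]=10  'e'

SA = [1, 7, 4, 2, 8, 5, 3, 9, 0, 6, 10]
[i] adj suffixes → lcp
  [1] 1/7 → 0 ('')
  [2] 7/4 → 2 ('bb')
  [3] 4/2 → 1 ('b')
  [4] 2/8 → 2 ('bc')
  [5] 8/5 → 1 ('b')
  [6] 5/3 → 0 ('')
  [7] 3/9 → 1 ('c')
  [8] 9/0 → 0 ('')
  [9] 0/6 → 1 ('d')
  [10] 6/10 → 0 ('')

[0, 0, 2, 1, 2, 1, 0, 1, 0, 1, 0]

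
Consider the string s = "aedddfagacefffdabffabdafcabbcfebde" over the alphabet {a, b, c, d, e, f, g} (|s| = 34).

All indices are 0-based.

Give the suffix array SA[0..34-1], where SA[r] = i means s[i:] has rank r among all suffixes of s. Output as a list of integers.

rank→(start, suffix):
  0 → (25, 'abbcfebde')
  1 → (19, 'abdafcabbcfebde')
  2 → (15, 'abffabdafcabbcfebde')
  3 → (8, 'acefffdabffabdafcabbcfebde')
  4 → (0, 'aedddfagacefffdabffabdafcabbcfebde')
  5 → (22, 'afcabbcfebde')
  6 → (6, 'agacefffdabffabdafcabbcfebde')
  7 → (26, 'bbcfebde')
  8 → (27, 'bcfebde')
  9 → (20, 'bdafcabbcfebde')
  10 → (31, 'bde')
  11 → (16, 'bffabdafcabbcfebde')
  12 → (24, 'cabbcfebde')
  13 → (9, 'cefffdabffabdafcabbcfebde')
  14 → (28, 'cfebde')
  15 → (14, 'dabffabdafcabbcfebde')
  16 → (21, 'dafcabbcfebde')
  17 → (2, 'dddfagacefffdabffabdafcabbcfebde')
  18 → (3, 'ddfagacefffdabffabdafcabbcfebde')
  19 → (32, 'de')
  20 → (4, 'dfagacefffdabffabdafcabbcfebde')
  21 → (33, 'e')
  22 → (30, 'ebde')
  23 → (1, 'edddfagacefffdabffabdafcabbcfebde')
  24 → (10, 'efffdabffabdafcabbcfebde')
  25 → (18, 'fabdafcabbcfebde')
  26 → (5, 'fagacefffdabffabdafcabbcfebde')
  27 → (23, 'fcabbcfebde')
  28 → (13, 'fdabffabdafcabbcfebde')
  29 → (29, 'febde')
  30 → (17, 'ffabdafcabbcfebde')
  31 → (12, 'ffdabffabdafcabbcfebde')
  32 → (11, 'fffdabffabdafcabbcfebde')
  33 → (7, 'gacefffdabffabdafcabbcfebde')

[25, 19, 15, 8, 0, 22, 6, 26, 27, 20, 31, 16, 24, 9, 28, 14, 21, 2, 3, 32, 4, 33, 30, 1, 10, 18, 5, 23, 13, 29, 17, 12, 11, 7]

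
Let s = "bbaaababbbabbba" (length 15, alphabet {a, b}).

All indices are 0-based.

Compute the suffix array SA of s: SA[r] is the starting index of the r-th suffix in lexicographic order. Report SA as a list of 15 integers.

[14, 2, 3, 4, 10, 6, 13, 1, 9, 5, 12, 0, 8, 11, 7]

rank→(start, suffix):
  0 → (14, 'a')
  1 → (2, 'aaababbbabbba')
  2 → (3, 'aababbbabbba')
  3 → (4, 'ababbbabbba')
  4 → (10, 'abbba')
  5 → (6, 'abbbabbba')
  6 → (13, 'ba')
  7 → (1, 'baaababbbabbba')
  8 → (9, 'babbba')
  9 → (5, 'babbbabbba')
  10 → (12, 'bba')
  11 → (0, 'bbaaababbbabbba')
  12 → (8, 'bbabbba')
  13 → (11, 'bbba')
  14 → (7, 'bbbabbba')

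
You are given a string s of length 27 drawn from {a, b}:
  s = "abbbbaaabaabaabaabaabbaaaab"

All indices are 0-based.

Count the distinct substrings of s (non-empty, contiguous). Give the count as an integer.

sorted suffixes:
  #0 SA[0]=22  'aaaab'
  #1 SA[1]=23  'aaab'
  #2 SA[2]=5  'aaabaabaabaabaabbaaaab'
  #3 SA[3]=24  'aab'
  #4 SA[4]=6  'aabaabaabaabaabbaaaab'
  #5 SA[5]=9  'aabaabaabaabbaaaab'
  #6 SA[6]=12  'aabaabaabbaaaab'
  #7 SA[7]=15  'aabaabbaaaab'
  #8 SA[8]=18  'aabbaaaab'
  #9 SA[9]=25  'ab'
  #10 SA[10]=7  'abaabaabaabaabbaaaab'
  #11 SA[11]=10  'abaabaabaabbaaaab'
  #12 SA[12]=13  'abaabaabbaaaab'
  #13 SA[13]=16  'abaabbaaaab'
  #14 SA[14]=19  'abbaaaab'
  #15 SA[15]=0  'abbbbaaabaabaabaabaabbaaaab'
  #16 SA[16]=26  'b'
  #17 SA[17]=21  'baaaab'
  #18 SA[18]=4  'baaabaabaabaabaabbaaaab'
  #19 SA[19]=8  'baabaabaabaabbaaaab'
  #20 SA[20]=11  'baabaabaabbaaaab'
  #21 SA[21]=14  'baabaabbaaaab'
  #22 SA[22]=17  'baabbaaaab'
  #23 SA[23]=20  'bbaaaab'
  #24 SA[24]=3  'bbaaabaabaabaabaabbaaaab'
  #25 SA[25]=2  'bbbaaabaabaabaabaabbaaaab'
  #26 SA[26]=1  'bbbbaaabaabaabaabaabbaaaab'

SA = [22, 23, 5, 24, 6, 9, 12, 15, 18, 25, 7, 10, 13, 16, 19, 0, 26, 21, 4, 8, 11, 14, 17, 20, 3, 2, 1]
rank  pair      lcp
   1  s[22:],s[23:]  3  'aaa'
   2  s[23:],s[5:]  4  'aaab'
   3  s[5:],s[24:]  2  'aa'
   4  s[24:],s[6:]  3  'aab'
   5  s[6:],s[9:]  12  'aabaabaabaab'
   6  s[9:],s[12:]  9  'aabaabaab'
   7  s[12:],s[15:]  6  'aabaab'
   8  s[15:],s[18:]  3  'aab'
   9  s[18:],s[25:]  1  'a'
  10  s[25:],s[7:]  2  'ab'
  11  s[7:],s[10:]  11  'abaabaabaab'
  12  s[10:],s[13:]  8  'abaabaab'
  13  s[13:],s[16:]  5  'abaab'
  14  s[16:],s[19:]  2  'ab'
  15  s[19:],s[0:]  3  'abb'
  16  s[0:],s[26:]  0  ''
  17  s[26:],s[21:]  1  'b'
  18  s[21:],s[4:]  4  'baaa'
  19  s[4:],s[8:]  3  'baa'
  20  s[8:],s[11:]  10  'baabaabaab'
  21  s[11:],s[14:]  7  'baabaab'
  22  s[14:],s[17:]  4  'baab'
  23  s[17:],s[20:]  1  'b'
  24  s[20:],s[3:]  5  'bbaaa'
  25  s[3:],s[2:]  2  'bb'
  26  s[2:],s[1:]  3  'bbb'

n(n+1)/2 = 27·28/2 = 378
Σ LCP = 0 + 3 + 4 + 2 + 3 + 12 + 9 + 6 + 3 + 1 + 2 + 11 + 8 + 5 + 2 + 3 + 0 + 1 + 4 + 3 + 10 + 7 + 4 + 1 + 5 + 2 + 3 = 114
distinct = 378 − 114 = 264

264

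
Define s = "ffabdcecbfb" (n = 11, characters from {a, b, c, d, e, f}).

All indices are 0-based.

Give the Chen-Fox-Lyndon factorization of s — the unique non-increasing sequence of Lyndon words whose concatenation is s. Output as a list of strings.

["f", "f", "abdcecbfb"]

emit factor 1: 'f' (i=0, period=1)
emit factor 2: 'f' (i=1, period=1)
emit factor 3: 'abdcecbfb' (i=2, period=9)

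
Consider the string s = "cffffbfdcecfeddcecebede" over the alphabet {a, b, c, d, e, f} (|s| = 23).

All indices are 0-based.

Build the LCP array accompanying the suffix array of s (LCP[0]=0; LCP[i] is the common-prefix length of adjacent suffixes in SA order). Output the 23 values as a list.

rank | idx | suffix
   0 |  19 | bede
   1 |   5 | bfdcecfeddcecebede
   2 |  17 | cebede
   3 |  15 | cecebede
   4 |   8 | cecfeddcecebede
   5 |  10 | cfeddcecebede
   6 |   0 | cffffbfdcecfeddcecebede
   7 |  14 | dcecebede
   8 |   7 | dcecfeddcecebede
   9 |  13 | ddcecebede
  10 |  21 | de
  11 |  22 | e
  12 |  18 | ebede
  13 |  16 | ecebede
  14 |   9 | ecfeddcecebede
  15 |  12 | eddcecebede
  16 |  20 | ede
  17 |   4 | fbfdcecfeddcecebede
  18 |   6 | fdcecfeddcecebede
  19 |  11 | feddcecebede
  20 |   3 | ffbfdcecfeddcecebede
  21 |   2 | fffbfdcecfeddcecebede
  22 |   1 | ffffbfdcecfeddcecebede

SA = [19, 5, 17, 15, 8, 10, 0, 14, 7, 13, 21, 22, 18, 16, 9, 12, 20, 4, 6, 11, 3, 2, 1]
i: (SA[i-1],SA[i]) lcp shared
  1: (19,5) 1 'b'
  2: (5,17) 0 ''
  3: (17,15) 2 'ce'
  4: (15,8) 3 'cec'
  5: (8,10) 1 'c'
  6: (10,0) 2 'cf'
  7: (0,14) 0 ''
  8: (14,7) 4 'dcec'
  9: (7,13) 1 'd'
  10: (13,21) 1 'd'
  11: (21,22) 0 ''
  12: (22,18) 1 'e'
  13: (18,16) 1 'e'
  14: (16,9) 2 'ec'
  15: (9,12) 1 'e'
  16: (12,20) 2 'ed'
  17: (20,4) 0 ''
  18: (4,6) 1 'f'
  19: (6,11) 1 'f'
  20: (11,3) 1 'f'
  21: (3,2) 2 'ff'
  22: (2,1) 3 'fff'

[0, 1, 0, 2, 3, 1, 2, 0, 4, 1, 1, 0, 1, 1, 2, 1, 2, 0, 1, 1, 1, 2, 3]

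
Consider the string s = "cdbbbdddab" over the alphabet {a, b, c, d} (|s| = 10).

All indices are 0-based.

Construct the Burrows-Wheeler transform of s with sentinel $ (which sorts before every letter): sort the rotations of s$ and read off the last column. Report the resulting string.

bdadbb$dcdb

rank  rotation     last
    0  $cdbbbdddab  b
    1  ab$cdbbbddd  d
    2  b$cdbbbddda  a
    3  bbbdddab$cd  d
    4  bbdddab$cdb  b
    5  bdddab$cdbb  b
    6  cdbbbdddab$  $
    7  dab$cdbbbdd  d
    8  dbbbdddab$c  c
    9  ddab$cdbbbd  d
   10  dddab$cdbbb  b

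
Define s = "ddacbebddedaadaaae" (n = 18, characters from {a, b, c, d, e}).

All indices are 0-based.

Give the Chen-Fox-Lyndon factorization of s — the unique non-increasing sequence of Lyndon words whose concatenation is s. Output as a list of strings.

["d", "d", "acbebdded", "aad", "aaae"]

emit factor 1: 'd' (i=0, period=1)
emit factor 2: 'd' (i=1, period=1)
emit factor 3: 'acbebdded' (i=2, period=9)
emit factor 4: 'aad' (i=11, period=3)
emit factor 5: 'aaae' (i=14, period=4)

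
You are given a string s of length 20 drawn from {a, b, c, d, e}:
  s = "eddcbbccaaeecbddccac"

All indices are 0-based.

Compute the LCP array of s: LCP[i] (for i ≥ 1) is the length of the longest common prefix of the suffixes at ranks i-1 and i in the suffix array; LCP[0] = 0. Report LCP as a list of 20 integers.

rank→(start, suffix):
  0 → (8, 'aaeecbddccac')
  1 → (18, 'ac')
  2 → (9, 'aeecbddccac')
  3 → (4, 'bbccaaeecbddccac')
  4 → (5, 'bccaaeecbddccac')
  5 → (13, 'bddccac')
  6 → (19, 'c')
  7 → (7, 'caaeecbddccac')
  8 → (17, 'cac')
  9 → (3, 'cbbccaaeecbddccac')
  10 → (12, 'cbddccac')
  11 → (6, 'ccaaeecbddccac')
  12 → (16, 'ccac')
  13 → (2, 'dcbbccaaeecbddccac')
  14 → (15, 'dccac')
  15 → (1, 'ddcbbccaaeecbddccac')
  16 → (14, 'ddccac')
  17 → (11, 'ecbddccac')
  18 → (0, 'eddcbbccaaeecbddccac')
  19 → (10, 'eecbddccac')

SA = [8, 18, 9, 4, 5, 13, 19, 7, 17, 3, 12, 6, 16, 2, 15, 1, 14, 11, 0, 10]
i: (SA[i-1],SA[i]) lcp shared
  1: (8,18) 1 'a'
  2: (18,9) 1 'a'
  3: (9,4) 0 ''
  4: (4,5) 1 'b'
  5: (5,13) 1 'b'
  6: (13,19) 0 ''
  7: (19,7) 1 'c'
  8: (7,17) 2 'ca'
  9: (17,3) 1 'c'
  10: (3,12) 2 'cb'
  11: (12,6) 1 'c'
  12: (6,16) 3 'cca'
  13: (16,2) 0 ''
  14: (2,15) 2 'dc'
  15: (15,1) 1 'd'
  16: (1,14) 3 'ddc'
  17: (14,11) 0 ''
  18: (11,0) 1 'e'
  19: (0,10) 1 'e'

[0, 1, 1, 0, 1, 1, 0, 1, 2, 1, 2, 1, 3, 0, 2, 1, 3, 0, 1, 1]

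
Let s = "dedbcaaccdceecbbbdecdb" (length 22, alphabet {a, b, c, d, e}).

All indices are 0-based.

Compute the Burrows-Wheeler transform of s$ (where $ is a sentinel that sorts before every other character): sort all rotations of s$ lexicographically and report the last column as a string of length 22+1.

bcadcbdbbeaecdcecb$eddc

rank  rotation                 last
    0  $dedbcaaccdceecbbbdecdb  b
    1  aaccdceecbbbdecdb$dedbc  c
    2  accdceecbbbdecdb$dedbca  a
    3  b$dedbcaaccdceecbbbdecd  d
    4  bbbdecdb$dedbcaaccdceec  c
    5  bbdecdb$dedbcaaccdceecb  b
    6  bcaaccdceecbbbdecdb$ded  d
    7  bdecdb$dedbcaaccdceecbb  b
    8  caaccdceecbbbdecdb$dedb  b
    9  cbbbdecdb$dedbcaaccdcee  e
   10  ccdceecbbbdecdb$dedbcaa  a
   11  cdb$dedbcaaccdceecbbbde  e
   12  cdceecbbbdecdb$dedbcaac  c
   13  ceecbbbdecdb$dedbcaaccd  d
   14  db$dedbcaaccdceecbbbdec  c
   15  dbcaaccdceecbbbdecdb$de  e
   16  dceecbbbdecdb$dedbcaacc  c
   17  decdb$dedbcaaccdceecbbb  b
   18  dedbcaaccdceecbbbdecdb$  $
   19  ecbbbdecdb$dedbcaaccdce  e
   20  ecdb$dedbcaaccdceecbbbd  d
   21  edbcaaccdceecbbbdecdb$d  d
   22  eecbbbdecdb$dedbcaaccdc  c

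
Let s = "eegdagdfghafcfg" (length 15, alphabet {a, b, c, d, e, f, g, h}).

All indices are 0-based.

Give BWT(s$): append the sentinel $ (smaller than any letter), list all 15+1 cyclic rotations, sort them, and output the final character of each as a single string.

ghdfgg$eacdfeafg

rank  rotation          last
    0  $eegdagdfghafcfg  g
    1  afcfg$eegdagdfgh  h
    2  agdfghafcfg$eegd  d
    3  cfg$eegdagdfghaf  f
    4  dagdfghafcfg$eeg  g
    5  dfghafcfg$eegdag  g
    6  eegdagdfghafcfg$  $
    7  egdagdfghafcfg$e  e
    8  fcfg$eegdagdfgha  a
    9  fg$eegdagdfghafc  c
   10  fghafcfg$eegdagd  d
   11  g$eegdagdfghafcf  f
   12  gdagdfghafcfg$ee  e
   13  gdfghafcfg$eegda  a
   14  ghafcfg$eegdagdf  f
   15  hafcfg$eegdagdfg  g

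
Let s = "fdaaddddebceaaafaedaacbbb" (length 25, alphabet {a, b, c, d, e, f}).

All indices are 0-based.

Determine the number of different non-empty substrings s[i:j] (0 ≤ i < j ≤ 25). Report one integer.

sorted suffixes:
  #0 SA[0]=12  'aaafaedaacbbb'
  #1 SA[1]=19  'aacbbb'
  #2 SA[2]=2  'aaddddebceaaafaedaacbbb'
  #3 SA[3]=13  'aafaedaacbbb'
  #4 SA[4]=20  'acbbb'
  #5 SA[5]=3  'addddebceaaafaedaacbbb'
  #6 SA[6]=16  'aedaacbbb'
  #7 SA[7]=14  'afaedaacbbb'
  #8 SA[8]=24  'b'
  #9 SA[9]=23  'bb'
  #10 SA[10]=22  'bbb'
  #11 SA[11]=9  'bceaaafaedaacbbb'
  #12 SA[12]=21  'cbbb'
  #13 SA[13]=10  'ceaaafaedaacbbb'
  #14 SA[14]=18  'daacbbb'
  #15 SA[15]=1  'daaddddebceaaafaedaacbbb'
  #16 SA[16]=4  'ddddebceaaafaedaacbbb'
  #17 SA[17]=5  'dddebceaaafaedaacbbb'
  #18 SA[18]=6  'ddebceaaafaedaacbbb'
  #19 SA[19]=7  'debceaaafaedaacbbb'
  #20 SA[20]=11  'eaaafaedaacbbb'
  #21 SA[21]=8  'ebceaaafaedaacbbb'
  #22 SA[22]=17  'edaacbbb'
  #23 SA[23]=15  'faedaacbbb'
  #24 SA[24]=0  'fdaaddddebceaaafaedaacbbb'

SA = [12, 19, 2, 13, 20, 3, 16, 14, 24, 23, 22, 9, 21, 10, 18, 1, 4, 5, 6, 7, 11, 8, 17, 15, 0]
rank  pair      lcp
   1  s[12:],s[19:]  2  'aa'
   2  s[19:],s[2:]  2  'aa'
   3  s[2:],s[13:]  2  'aa'
   4  s[13:],s[20:]  1  'a'
   5  s[20:],s[3:]  1  'a'
   6  s[3:],s[16:]  1  'a'
   7  s[16:],s[14:]  1  'a'
   8  s[14:],s[24:]  0  ''
   9  s[24:],s[23:]  1  'b'
  10  s[23:],s[22:]  2  'bb'
  11  s[22:],s[9:]  1  'b'
  12  s[9:],s[21:]  0  ''
  13  s[21:],s[10:]  1  'c'
  14  s[10:],s[18:]  0  ''
  15  s[18:],s[1:]  3  'daa'
  16  s[1:],s[4:]  1  'd'
  17  s[4:],s[5:]  3  'ddd'
  18  s[5:],s[6:]  2  'dd'
  19  s[6:],s[7:]  1  'd'
  20  s[7:],s[11:]  0  ''
  21  s[11:],s[8:]  1  'e'
  22  s[8:],s[17:]  1  'e'
  23  s[17:],s[15:]  0  ''
  24  s[15:],s[0:]  1  'f'

n(n+1)/2 = 25·26/2 = 325
Σ LCP = 0 + 2 + 2 + 2 + 1 + 1 + 1 + 1 + 0 + 1 + 2 + 1 + 0 + 1 + 0 + 3 + 1 + 3 + 2 + 1 + 0 + 1 + 1 + 0 + 1 = 28
distinct = 325 − 28 = 297

297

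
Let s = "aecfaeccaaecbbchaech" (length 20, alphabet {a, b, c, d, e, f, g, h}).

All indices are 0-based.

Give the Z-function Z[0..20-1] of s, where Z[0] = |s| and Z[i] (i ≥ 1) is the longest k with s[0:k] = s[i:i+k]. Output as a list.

Z[0]=20
i=1: outside box; Z[1]=0
i=2: outside box; Z[2]=0
i=3: outside box; Z[3]=0
i=4: outside box; Z[4]=3 grow→box=[4,7)
i=5: min(r-i=2, Z[1]=0)=0; Z[5]=0
i=6: min(r-i=1, Z[2]=0)=0; Z[6]=0
i=7: outside box; Z[7]=0
i=8: outside box; Z[8]=1 grow→box=[8,9)
i=9: outside box; Z[9]=3 grow→box=[9,12)
i=10: min(r-i=2, Z[1]=0)=0; Z[10]=0
i=11: min(r-i=1, Z[2]=0)=0; Z[11]=0
i=12: outside box; Z[12]=0
i=13: outside box; Z[13]=0
i=14: outside box; Z[14]=0
i=15: outside box; Z[15]=0
i=16: outside box; Z[16]=3 grow→box=[16,19)
i=17: min(r-i=2, Z[1]=0)=0; Z[17]=0
i=18: min(r-i=1, Z[2]=0)=0; Z[18]=0
i=19: outside box; Z[19]=0

[20, 0, 0, 0, 3, 0, 0, 0, 1, 3, 0, 0, 0, 0, 0, 0, 3, 0, 0, 0]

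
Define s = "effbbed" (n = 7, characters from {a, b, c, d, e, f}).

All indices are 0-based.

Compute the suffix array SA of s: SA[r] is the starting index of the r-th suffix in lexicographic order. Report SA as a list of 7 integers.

[3, 4, 6, 5, 0, 2, 1]

rank | idx | suffix
   0 |   3 | bbed
   1 |   4 | bed
   2 |   6 | d
   3 |   5 | ed
   4 |   0 | effbbed
   5 |   2 | fbbed
   6 |   1 | ffbbed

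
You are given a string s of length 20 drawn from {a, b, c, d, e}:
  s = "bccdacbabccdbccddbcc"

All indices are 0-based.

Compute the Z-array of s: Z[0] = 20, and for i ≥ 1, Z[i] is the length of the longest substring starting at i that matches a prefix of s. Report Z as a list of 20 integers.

Z[0]=20
i=1: outside box; Z[1]=0
i=2: outside box; Z[2]=0
i=3: outside box; Z[3]=0
i=4: outside box; Z[4]=0
i=5: outside box; Z[5]=0
i=6: outside box; Z[6]=1 grow→box=[6,7)
i=7: outside box; Z[7]=0
i=8: outside box; Z[8]=4 grow→box=[8,12)
i=9: min(r-i=3, Z[1]=0)=0; Z[9]=0
i=10: min(r-i=2, Z[2]=0)=0; Z[10]=0
i=11: min(r-i=1, Z[3]=0)=0; Z[11]=0
i=12: outside box; Z[12]=4 grow→box=[12,16)
i=13: min(r-i=3, Z[1]=0)=0; Z[13]=0
i=14: min(r-i=2, Z[2]=0)=0; Z[14]=0
i=15: min(r-i=1, Z[3]=0)=0; Z[15]=0
i=16: outside box; Z[16]=0
i=17: outside box; Z[17]=3 grow→box=[17,20)
i=18: min(r-i=2, Z[1]=0)=0; Z[18]=0
i=19: min(r-i=1, Z[2]=0)=0; Z[19]=0

[20, 0, 0, 0, 0, 0, 1, 0, 4, 0, 0, 0, 4, 0, 0, 0, 0, 3, 0, 0]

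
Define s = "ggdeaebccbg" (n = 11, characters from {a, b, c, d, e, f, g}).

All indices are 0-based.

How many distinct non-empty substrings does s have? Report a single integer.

rank→(start, suffix):
  0 → (4, 'aebccbg')
  1 → (6, 'bccbg')
  2 → (9, 'bg')
  3 → (8, 'cbg')
  4 → (7, 'ccbg')
  5 → (2, 'deaebccbg')
  6 → (3, 'eaebccbg')
  7 → (5, 'ebccbg')
  8 → (10, 'g')
  9 → (1, 'gdeaebccbg')
  10 → (0, 'ggdeaebccbg')

SA = [4, 6, 9, 8, 7, 2, 3, 5, 10, 1, 0]
[i] adj suffixes → lcp
  [1] 4/6 → 0 ('')
  [2] 6/9 → 1 ('b')
  [3] 9/8 → 0 ('')
  [4] 8/7 → 1 ('c')
  [5] 7/2 → 0 ('')
  [6] 2/3 → 0 ('')
  [7] 3/5 → 1 ('e')
  [8] 5/10 → 0 ('')
  [9] 10/1 → 1 ('g')
  [10] 1/0 → 1 ('g')

n(n+1)/2 = 11·12/2 = 66
Σ LCP = 0 + 0 + 1 + 0 + 1 + 0 + 0 + 1 + 0 + 1 + 1 = 5
distinct = 66 − 5 = 61

61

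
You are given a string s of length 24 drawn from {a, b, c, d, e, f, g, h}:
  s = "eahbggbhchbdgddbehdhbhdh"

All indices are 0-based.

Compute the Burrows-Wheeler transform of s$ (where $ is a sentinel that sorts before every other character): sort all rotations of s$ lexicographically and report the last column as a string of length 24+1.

rank  rotation                   last
    0  $eahbggbhchbdgddbehdhbhdh  h
    1  ahbggbhchbdgddbehdhbhdh$e  e
    2  bdgddbehdhbhdh$eahbggbhch  h
    3  behdhbhdh$eahbggbhchbdgdd  d
    4  bggbhchbdgddbehdhbhdh$eah  h
    5  bhchbdgddbehdhbhdh$eahbgg  g
    6  bhdh$eahbggbhchbdgddbehdh  h
    7  chbdgddbehdhbhdh$eahbggbh  h
    8  dbehdhbhdh$eahbggbhchbdgd  d
    9  ddbehdhbhdh$eahbggbhchbdg  g
   10  dgddbehdhbhdh$eahbggbhchb  b
   11  dh$eahbggbhchbdgddbehdhbh  h
   12  dhbhdh$eahbggbhchbdgddbeh  h
   13  eahbggbhchbdgddbehdhbhdh$  $
   14  ehdhbhdh$eahbggbhchbdgddb  b
   15  gbhchbdgddbehdhbhdh$eahbg  g
   16  gddbehdhbhdh$eahbggbhchbd  d
   17  ggbhchbdgddbehdhbhdh$eahb  b
   18  h$eahbggbhchbdgddbehdhbhd  d
   19  hbdgddbehdhbhdh$eahbggbhc  c
   20  hbggbhchbdgddbehdhbhdh$ea  a
   21  hbhdh$eahbggbhchbdgddbehd  d
   22  hchbdgddbehdhbhdh$eahbggb  b
   23  hdh$eahbggbhchbdgddbehdhb  b
   24  hdhbhdh$eahbggbhchbdgddbe  e

hehdhghhdgbhh$bgdbdcadbbe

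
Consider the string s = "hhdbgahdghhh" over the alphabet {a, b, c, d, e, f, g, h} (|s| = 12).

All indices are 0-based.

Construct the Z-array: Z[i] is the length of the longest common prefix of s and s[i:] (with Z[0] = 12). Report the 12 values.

Z[0]=12
i=1: fresh scan; Z[1]=1 extend→box=[1,2)
i=2: fresh scan; Z[2]=0
i=3: fresh scan; Z[3]=0
i=4: fresh scan; Z[4]=0
i=5: fresh scan; Z[5]=0
i=6: fresh scan; Z[6]=1 extend→box=[6,7)
i=7: fresh scan; Z[7]=0
i=8: fresh scan; Z[8]=0
i=9: fresh scan; Z[9]=2 extend→box=[9,11)
i=10: min(r-i=1, Z[1]=1)=1; Z[10]=2 extend→box=[10,12)
i=11: min(r-i=1, Z[1]=1)=1; Z[11]=1

[12, 1, 0, 0, 0, 0, 1, 0, 0, 2, 2, 1]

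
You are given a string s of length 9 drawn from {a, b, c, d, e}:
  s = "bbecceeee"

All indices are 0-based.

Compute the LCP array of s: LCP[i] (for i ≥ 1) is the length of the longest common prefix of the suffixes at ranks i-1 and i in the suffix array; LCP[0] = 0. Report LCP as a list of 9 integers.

sorted suffixes:
  #0 SA[0]=0  'bbecceeee'
  #1 SA[1]=1  'becceeee'
  #2 SA[2]=3  'cceeee'
  #3 SA[3]=4  'ceeee'
  #4 SA[4]=8  'e'
  #5 SA[5]=2  'ecceeee'
  #6 SA[6]=7  'ee'
  #7 SA[7]=6  'eee'
  #8 SA[8]=5  'eeee'

SA = [0, 1, 3, 4, 8, 2, 7, 6, 5]
rank  pair      lcp
   1  s[0:],s[1:]  1  'b'
   2  s[1:],s[3:]  0  ''
   3  s[3:],s[4:]  1  'c'
   4  s[4:],s[8:]  0  ''
   5  s[8:],s[2:]  1  'e'
   6  s[2:],s[7:]  1  'e'
   7  s[7:],s[6:]  2  'ee'
   8  s[6:],s[5:]  3  'eee'

[0, 1, 0, 1, 0, 1, 1, 2, 3]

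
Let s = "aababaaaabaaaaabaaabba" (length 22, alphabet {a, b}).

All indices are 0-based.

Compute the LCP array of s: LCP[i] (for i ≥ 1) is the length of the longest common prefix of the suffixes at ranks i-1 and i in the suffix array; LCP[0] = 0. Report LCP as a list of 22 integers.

[0, 1, 4, 8, 3, 7, 4, 2, 6, 4, 3, 1, 6, 5, 3, 2, 0, 2, 5, 4, 2, 1]

sorted suffixes:
  #0 SA[0]=21  'a'
  #1 SA[1]=10  'aaaaabaaabba'
  #2 SA[2]=5  'aaaabaaaaabaaabba'
  #3 SA[3]=11  'aaaabaaabba'
  #4 SA[4]=6  'aaabaaaaabaaabba'
  #5 SA[5]=12  'aaabaaabba'
  #6 SA[6]=16  'aaabba'
  #7 SA[7]=7  'aabaaaaabaaabba'
  #8 SA[8]=13  'aabaaabba'
  #9 SA[9]=0  'aababaaaabaaaaabaaabba'
  #10 SA[10]=17  'aabba'
  #11 SA[11]=8  'abaaaaabaaabba'
  #12 SA[12]=3  'abaaaabaaaaabaaabba'
  #13 SA[13]=14  'abaaabba'
  #14 SA[14]=1  'ababaaaabaaaaabaaabba'
  #15 SA[15]=18  'abba'
  #16 SA[16]=20  'ba'
  #17 SA[17]=9  'baaaaabaaabba'
  #18 SA[18]=4  'baaaabaaaaabaaabba'
  #19 SA[19]=15  'baaabba'
  #20 SA[20]=2  'babaaaabaaaaabaaabba'
  #21 SA[21]=19  'bba'

SA = [21, 10, 5, 11, 6, 12, 16, 7, 13, 0, 17, 8, 3, 14, 1, 18, 20, 9, 4, 15, 2, 19]
[i] adj suffixes → lcp
  [1] 21/10 → 1 ('a')
  [2] 10/5 → 4 ('aaaa')
  [3] 5/11 → 8 ('aaaabaaa')
  [4] 11/6 → 3 ('aaa')
  [5] 6/12 → 7 ('aaabaaa')
  [6] 12/16 → 4 ('aaab')
  [7] 16/7 → 2 ('aa')
  [8] 7/13 → 6 ('aabaaa')
  [9] 13/0 → 4 ('aaba')
  [10] 0/17 → 3 ('aab')
  [11] 17/8 → 1 ('a')
  [12] 8/3 → 6 ('abaaaa')
  [13] 3/14 → 5 ('abaaa')
  [14] 14/1 → 3 ('aba')
  [15] 1/18 → 2 ('ab')
  [16] 18/20 → 0 ('')
  [17] 20/9 → 2 ('ba')
  [18] 9/4 → 5 ('baaaa')
  [19] 4/15 → 4 ('baaa')
  [20] 15/2 → 2 ('ba')
  [21] 2/19 → 1 ('b')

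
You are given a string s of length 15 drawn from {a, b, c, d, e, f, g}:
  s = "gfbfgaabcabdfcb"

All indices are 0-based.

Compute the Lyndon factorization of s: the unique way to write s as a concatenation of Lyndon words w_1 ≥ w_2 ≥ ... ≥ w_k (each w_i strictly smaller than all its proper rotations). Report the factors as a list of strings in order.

["g", "f", "bfg", "aabcabdfcb"]

emit factor 1: 'g' (i=0, period=1)
emit factor 2: 'f' (i=1, period=1)
emit factor 3: 'bfg' (i=2, period=3)
emit factor 4: 'aabcabdfcb' (i=5, period=10)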